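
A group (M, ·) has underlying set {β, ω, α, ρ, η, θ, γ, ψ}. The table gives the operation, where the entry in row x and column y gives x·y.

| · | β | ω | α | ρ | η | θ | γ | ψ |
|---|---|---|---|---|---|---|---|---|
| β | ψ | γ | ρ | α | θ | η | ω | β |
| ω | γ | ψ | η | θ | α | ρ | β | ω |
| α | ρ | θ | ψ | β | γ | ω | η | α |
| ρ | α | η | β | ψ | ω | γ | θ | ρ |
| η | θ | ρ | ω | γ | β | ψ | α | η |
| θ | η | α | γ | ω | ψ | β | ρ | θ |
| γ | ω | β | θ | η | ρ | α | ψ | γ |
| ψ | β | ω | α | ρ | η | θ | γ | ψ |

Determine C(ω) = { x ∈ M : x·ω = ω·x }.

Compare row ω with column ω entry by entry.
β·ω = γ = ω·β, so β commutes with ω.
α·ω = θ but ω·α = η, so α does not.
Collecting the elements that commute with ω: C(ω) = {β, γ, ψ, ω}.
(Structurally, M here is isomorphic to the dihedral group D_4.)

{β, γ, ψ, ω}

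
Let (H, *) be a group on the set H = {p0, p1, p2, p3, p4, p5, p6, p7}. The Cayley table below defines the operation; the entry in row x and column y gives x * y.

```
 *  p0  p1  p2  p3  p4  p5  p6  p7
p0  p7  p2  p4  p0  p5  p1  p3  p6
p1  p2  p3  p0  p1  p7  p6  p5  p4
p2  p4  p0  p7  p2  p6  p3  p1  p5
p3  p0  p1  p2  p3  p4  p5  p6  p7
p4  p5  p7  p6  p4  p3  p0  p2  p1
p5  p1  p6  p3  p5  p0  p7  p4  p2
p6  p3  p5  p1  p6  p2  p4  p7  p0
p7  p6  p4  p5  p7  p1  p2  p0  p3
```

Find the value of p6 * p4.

p2

Read row p6, column p4: p6 * p4 = p2.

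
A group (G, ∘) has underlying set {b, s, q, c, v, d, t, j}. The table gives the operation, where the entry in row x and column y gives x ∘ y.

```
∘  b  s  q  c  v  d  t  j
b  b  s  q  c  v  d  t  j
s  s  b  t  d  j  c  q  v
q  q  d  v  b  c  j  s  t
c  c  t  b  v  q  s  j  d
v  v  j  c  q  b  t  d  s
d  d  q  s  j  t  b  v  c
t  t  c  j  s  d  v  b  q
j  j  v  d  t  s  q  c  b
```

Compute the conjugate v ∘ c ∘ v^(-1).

c

The identity is b. In row v, the entry b sits in column v, so v^(-1) = v.
v ∘ c = q
q ∘ v = c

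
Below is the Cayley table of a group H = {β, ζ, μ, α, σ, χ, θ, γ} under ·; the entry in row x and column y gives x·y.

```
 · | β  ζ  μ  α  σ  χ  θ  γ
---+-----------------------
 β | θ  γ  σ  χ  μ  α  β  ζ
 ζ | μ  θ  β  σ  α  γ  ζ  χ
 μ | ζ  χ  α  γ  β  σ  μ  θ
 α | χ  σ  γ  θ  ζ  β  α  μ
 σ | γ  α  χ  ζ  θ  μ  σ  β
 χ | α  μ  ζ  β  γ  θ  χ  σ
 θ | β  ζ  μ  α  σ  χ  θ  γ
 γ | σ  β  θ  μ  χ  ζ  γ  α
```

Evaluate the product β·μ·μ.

β·μ = σ
σ·μ = χ

χ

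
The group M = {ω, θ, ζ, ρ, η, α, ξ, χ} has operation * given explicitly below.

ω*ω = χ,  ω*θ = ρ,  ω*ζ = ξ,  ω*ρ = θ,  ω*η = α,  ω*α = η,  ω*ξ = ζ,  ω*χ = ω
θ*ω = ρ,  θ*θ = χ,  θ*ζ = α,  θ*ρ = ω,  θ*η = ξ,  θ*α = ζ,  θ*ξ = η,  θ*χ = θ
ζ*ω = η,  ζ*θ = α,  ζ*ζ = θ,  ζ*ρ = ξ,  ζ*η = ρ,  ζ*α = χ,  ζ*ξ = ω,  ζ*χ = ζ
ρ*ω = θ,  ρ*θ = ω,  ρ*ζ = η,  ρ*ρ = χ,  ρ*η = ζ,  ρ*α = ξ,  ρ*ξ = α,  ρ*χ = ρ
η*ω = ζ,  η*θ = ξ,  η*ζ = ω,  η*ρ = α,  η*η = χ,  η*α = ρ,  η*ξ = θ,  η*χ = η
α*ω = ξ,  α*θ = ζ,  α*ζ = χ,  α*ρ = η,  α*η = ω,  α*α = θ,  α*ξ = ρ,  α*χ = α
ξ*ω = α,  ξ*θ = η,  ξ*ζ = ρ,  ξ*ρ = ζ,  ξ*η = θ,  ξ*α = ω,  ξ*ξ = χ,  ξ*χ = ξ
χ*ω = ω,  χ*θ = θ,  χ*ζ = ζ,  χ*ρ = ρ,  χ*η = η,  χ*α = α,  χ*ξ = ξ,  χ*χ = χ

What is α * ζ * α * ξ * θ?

ω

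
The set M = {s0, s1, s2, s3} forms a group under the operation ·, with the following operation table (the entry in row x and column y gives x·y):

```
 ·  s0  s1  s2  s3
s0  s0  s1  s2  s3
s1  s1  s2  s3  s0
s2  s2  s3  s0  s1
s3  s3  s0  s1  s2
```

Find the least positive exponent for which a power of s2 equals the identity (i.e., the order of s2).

2

The identity element is s0 (its row matches the header).
s2^1 = s2
s2^2 = s2·s2 = s0
The first power of s2 equal to the identity is s2^2, so ord(s2) = 2.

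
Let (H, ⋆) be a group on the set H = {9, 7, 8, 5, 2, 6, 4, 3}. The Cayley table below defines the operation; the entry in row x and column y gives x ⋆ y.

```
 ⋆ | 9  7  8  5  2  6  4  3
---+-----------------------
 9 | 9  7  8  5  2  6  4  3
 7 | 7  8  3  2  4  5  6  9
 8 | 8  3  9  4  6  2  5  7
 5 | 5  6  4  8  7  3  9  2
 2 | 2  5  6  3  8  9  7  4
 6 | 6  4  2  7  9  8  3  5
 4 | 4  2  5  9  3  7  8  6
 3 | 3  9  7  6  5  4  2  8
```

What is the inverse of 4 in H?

First locate the identity: row 9 matches the header, so 9 is the identity.
Scan row 4 for 9: 4 ⋆ 5 = 9. Hence 4^(-1) = 5.

5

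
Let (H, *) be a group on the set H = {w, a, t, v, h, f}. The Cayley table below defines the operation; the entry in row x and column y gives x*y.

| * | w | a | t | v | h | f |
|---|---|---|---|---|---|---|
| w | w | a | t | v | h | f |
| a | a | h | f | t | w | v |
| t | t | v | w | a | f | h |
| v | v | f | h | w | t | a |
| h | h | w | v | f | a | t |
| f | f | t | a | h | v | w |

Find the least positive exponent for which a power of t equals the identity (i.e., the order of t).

2

The identity element is w (its row matches the header).
t^1 = t
t^2 = t*t = w
The first power of t equal to the identity is t^2, so ord(t) = 2.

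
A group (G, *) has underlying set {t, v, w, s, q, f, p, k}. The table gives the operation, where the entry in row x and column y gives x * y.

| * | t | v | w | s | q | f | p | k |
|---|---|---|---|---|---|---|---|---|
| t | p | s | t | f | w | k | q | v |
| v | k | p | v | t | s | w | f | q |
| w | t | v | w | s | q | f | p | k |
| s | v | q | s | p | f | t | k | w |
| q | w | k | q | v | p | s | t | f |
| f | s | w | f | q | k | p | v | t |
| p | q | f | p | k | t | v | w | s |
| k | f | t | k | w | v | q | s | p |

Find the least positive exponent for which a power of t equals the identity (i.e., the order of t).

4

The identity element is w (its row matches the header).
t^1 = t
t^2 = t * t = p
t^3 = p * t = q
t^4 = q * t = w
The first power of t equal to the identity is t^4, so ord(t) = 4.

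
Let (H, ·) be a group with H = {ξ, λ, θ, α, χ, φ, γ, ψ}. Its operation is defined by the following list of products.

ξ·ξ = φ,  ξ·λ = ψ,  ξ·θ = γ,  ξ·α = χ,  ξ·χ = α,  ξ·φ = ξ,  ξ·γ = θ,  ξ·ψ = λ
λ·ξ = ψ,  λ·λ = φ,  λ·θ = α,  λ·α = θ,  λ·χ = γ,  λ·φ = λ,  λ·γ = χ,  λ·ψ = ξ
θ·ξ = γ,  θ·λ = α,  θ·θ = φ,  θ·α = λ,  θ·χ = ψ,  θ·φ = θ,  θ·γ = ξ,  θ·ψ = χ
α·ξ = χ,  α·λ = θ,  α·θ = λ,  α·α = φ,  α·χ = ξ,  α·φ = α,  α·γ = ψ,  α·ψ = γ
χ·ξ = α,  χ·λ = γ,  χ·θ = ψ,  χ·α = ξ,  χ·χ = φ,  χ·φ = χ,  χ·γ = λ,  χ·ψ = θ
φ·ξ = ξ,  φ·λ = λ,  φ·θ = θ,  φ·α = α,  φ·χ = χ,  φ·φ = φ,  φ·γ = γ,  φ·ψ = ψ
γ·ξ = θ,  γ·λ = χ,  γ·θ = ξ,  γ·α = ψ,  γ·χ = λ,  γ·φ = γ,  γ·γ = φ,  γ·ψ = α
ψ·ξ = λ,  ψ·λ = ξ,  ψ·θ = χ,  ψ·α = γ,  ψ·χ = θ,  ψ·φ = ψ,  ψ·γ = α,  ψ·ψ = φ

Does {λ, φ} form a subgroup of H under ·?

{λ, φ} contains the identity φ.
Checking products: every product of two elements of {λ, φ} (read from the table) lies in {λ, φ}, so the set is closed.
In a finite group, a nonempty closed subset is a subgroup. So {λ, φ} ≤ H.

Yes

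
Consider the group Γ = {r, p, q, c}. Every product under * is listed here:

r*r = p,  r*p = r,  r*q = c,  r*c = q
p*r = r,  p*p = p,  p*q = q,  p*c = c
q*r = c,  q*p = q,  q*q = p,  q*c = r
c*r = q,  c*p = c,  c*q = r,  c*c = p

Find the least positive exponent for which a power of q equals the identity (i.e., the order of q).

The identity element is p (its row matches the header).
q^1 = q
q^2 = q * q = p
The first power of q equal to the identity is q^2, so ord(q) = 2.

2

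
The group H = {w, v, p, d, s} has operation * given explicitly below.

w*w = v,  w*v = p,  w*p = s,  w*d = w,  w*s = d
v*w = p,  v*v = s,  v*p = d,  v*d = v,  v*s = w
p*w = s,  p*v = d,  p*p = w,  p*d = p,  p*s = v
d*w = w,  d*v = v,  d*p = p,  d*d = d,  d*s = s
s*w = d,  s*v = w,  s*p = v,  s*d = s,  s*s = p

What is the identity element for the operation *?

The identity e satisfies e*x = x for all x, so its row in the table reproduces the column headers.
Row d reads: w, v, p, d, s — exactly the header order. So d is the identity.

d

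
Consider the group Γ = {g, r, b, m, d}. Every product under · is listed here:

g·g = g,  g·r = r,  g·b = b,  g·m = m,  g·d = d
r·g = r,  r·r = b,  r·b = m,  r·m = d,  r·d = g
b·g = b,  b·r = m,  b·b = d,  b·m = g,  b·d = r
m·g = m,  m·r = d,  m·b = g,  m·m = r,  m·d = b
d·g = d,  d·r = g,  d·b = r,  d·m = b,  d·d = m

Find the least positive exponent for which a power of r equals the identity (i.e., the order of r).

5

The identity element is g (its row matches the header).
r^1 = r
r^2 = r·r = b
r^3 = b·r = m
r^4 = m·r = d
r^5 = d·r = g
The first power of r equal to the identity is r^5, so ord(r) = 5.
(Structurally, Γ here is isomorphic to the cyclic group Z_5.)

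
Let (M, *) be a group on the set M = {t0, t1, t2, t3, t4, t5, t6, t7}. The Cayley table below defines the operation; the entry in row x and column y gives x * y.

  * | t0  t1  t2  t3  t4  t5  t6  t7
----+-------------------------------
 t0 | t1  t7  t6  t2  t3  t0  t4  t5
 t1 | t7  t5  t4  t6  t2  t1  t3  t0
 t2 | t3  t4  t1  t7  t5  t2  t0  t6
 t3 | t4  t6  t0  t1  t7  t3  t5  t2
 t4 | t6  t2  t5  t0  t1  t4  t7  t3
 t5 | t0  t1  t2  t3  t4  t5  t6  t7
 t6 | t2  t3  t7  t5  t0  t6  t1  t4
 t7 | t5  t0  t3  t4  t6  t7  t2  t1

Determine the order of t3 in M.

4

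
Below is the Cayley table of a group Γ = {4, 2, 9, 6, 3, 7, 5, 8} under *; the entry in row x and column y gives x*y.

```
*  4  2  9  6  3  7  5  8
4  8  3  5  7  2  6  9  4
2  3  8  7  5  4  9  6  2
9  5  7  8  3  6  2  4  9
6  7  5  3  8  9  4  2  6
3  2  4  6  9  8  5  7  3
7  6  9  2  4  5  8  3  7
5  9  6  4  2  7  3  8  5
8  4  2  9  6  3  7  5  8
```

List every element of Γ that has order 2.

{2, 3, 4, 5, 6, 7, 9}

Identity is 8. Compute the order of each non-identity element by repeated multiplication:
  4: 4 → 8  (order 2)
  2: 2 → 8  (order 2)
  9: 9 → 8  (order 2)
  6: 6 → 8  (order 2)
  3: 3 → 8  (order 2)
  7: 7 → 8  (order 2)
  5: 5 → 8  (order 2)
Elements of order 2: {2, 3, 4, 5, 6, 7, 9}.
(Structurally, Γ here is isomorphic to the elementary abelian group (Z_2)^3.)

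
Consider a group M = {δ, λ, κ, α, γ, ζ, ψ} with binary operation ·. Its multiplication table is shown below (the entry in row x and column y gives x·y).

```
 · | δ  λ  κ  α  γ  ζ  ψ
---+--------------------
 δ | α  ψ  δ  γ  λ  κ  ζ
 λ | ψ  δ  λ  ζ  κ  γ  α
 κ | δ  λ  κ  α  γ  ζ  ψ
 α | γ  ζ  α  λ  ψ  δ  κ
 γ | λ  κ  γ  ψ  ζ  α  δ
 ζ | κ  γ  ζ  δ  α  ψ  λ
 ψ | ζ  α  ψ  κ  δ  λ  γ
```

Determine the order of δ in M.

7

The identity element is κ (its row matches the header).
δ^1 = δ
δ^2 = δ·δ = α
δ^3 = α·δ = γ
δ^4 = γ·δ = λ
δ^5 = λ·δ = ψ
δ^6 = ψ·δ = ζ
δ^7 = ζ·δ = κ
The first power of δ equal to the identity is δ^7, so ord(δ) = 7.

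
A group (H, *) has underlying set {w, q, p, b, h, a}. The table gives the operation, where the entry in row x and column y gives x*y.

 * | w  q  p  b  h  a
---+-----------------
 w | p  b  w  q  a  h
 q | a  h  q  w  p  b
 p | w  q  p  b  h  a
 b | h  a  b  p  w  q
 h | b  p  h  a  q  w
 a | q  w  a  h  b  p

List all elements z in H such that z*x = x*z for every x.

An element z is central iff its row equals its column in the table.
For w: w*q = b ≠ a = q*w, so w ∉ Z.
Checking each element this way leaves Z(H) = {p}.

{p}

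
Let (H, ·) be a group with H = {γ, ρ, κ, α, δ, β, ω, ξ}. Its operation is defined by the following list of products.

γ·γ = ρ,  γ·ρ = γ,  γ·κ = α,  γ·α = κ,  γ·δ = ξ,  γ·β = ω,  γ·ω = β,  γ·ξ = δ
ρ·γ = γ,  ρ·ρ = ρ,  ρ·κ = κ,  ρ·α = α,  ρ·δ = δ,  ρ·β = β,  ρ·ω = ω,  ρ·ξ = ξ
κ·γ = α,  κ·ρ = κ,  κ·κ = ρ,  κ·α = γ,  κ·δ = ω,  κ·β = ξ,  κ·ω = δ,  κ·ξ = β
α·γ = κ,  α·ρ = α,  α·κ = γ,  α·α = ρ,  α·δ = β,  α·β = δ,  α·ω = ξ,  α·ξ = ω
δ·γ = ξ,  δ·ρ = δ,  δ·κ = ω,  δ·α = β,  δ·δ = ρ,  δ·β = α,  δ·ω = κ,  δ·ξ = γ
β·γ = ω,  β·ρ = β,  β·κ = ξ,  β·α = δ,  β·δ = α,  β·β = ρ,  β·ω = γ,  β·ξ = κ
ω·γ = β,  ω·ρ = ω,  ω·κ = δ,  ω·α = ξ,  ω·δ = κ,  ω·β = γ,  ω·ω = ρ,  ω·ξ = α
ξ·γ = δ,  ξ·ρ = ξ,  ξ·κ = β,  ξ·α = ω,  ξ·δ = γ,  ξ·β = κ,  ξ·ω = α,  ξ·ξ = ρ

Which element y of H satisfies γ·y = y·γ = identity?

First locate the identity: row ρ matches the header, so ρ is the identity.
Scan row γ for ρ: γ·γ = ρ. Hence γ^(-1) = γ.

γ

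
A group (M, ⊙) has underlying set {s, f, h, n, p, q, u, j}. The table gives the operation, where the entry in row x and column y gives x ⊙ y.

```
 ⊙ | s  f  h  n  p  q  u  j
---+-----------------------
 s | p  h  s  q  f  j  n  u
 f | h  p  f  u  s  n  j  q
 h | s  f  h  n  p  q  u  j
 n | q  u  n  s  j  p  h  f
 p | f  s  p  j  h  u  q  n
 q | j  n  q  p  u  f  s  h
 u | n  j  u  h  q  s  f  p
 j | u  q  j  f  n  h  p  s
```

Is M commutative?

Check whether the table is symmetric across its main diagonal.
Every entry (row x, col y) equals the entry (row y, col x), so M is abelian.

Yes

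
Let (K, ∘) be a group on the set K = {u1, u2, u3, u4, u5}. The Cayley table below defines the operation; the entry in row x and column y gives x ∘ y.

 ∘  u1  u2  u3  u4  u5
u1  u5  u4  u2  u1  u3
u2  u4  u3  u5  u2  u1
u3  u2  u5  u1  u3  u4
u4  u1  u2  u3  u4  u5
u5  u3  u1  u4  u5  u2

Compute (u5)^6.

u5

u5^1 = u5
u5^2 = u5 ∘ u5 = u2
u5^3 = u2 ∘ u5 = u1
u5^4 = u1 ∘ u5 = u3
u5^5 = u3 ∘ u5 = u4
u5^6 = u4 ∘ u5 = u5
(Structurally, K here is isomorphic to the cyclic group Z_5.)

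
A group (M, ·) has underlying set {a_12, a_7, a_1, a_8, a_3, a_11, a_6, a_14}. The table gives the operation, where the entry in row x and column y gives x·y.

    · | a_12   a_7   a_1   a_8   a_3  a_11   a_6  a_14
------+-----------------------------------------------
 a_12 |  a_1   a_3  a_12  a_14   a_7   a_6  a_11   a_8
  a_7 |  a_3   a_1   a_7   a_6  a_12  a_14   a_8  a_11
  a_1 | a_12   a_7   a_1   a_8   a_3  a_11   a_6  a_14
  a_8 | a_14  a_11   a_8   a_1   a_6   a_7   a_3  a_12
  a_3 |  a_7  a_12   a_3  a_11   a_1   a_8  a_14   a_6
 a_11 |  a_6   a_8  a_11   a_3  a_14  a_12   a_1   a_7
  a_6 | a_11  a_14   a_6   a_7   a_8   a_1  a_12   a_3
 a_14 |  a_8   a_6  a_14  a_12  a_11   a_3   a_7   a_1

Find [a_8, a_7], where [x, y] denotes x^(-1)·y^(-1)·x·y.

Identity is a_1; from the table a_8^(-1) = a_8 and a_7^(-1) = a_7.
a_8·a_7 = a_11
a_11·a_8 = a_3
a_3·a_7 = a_12

a_12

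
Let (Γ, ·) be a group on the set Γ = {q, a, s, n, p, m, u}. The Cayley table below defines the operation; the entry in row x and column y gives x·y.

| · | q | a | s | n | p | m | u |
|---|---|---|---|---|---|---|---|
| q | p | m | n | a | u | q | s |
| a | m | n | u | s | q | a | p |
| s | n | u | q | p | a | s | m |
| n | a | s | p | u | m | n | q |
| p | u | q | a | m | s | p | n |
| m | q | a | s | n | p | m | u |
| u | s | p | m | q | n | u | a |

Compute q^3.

q^1 = q
q^2 = q·q = p
q^3 = p·q = u

u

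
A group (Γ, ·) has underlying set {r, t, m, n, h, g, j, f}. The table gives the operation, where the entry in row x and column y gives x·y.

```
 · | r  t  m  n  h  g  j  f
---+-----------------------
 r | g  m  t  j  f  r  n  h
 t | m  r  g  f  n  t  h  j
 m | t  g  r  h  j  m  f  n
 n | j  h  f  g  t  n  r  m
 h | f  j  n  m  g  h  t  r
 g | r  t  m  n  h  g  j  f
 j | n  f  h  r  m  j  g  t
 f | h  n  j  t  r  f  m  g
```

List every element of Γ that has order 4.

Identity is g. Compute the order of each non-identity element by repeated multiplication:
  r: r → g  (order 2)
  t: t → r → m → g  (order 4)
  m: m → r → t → g  (order 4)
  n: n → g  (order 2)
  h: h → g  (order 2)
  j: j → g  (order 2)
  f: f → g  (order 2)
Elements of order 4: {m, t}.

{m, t}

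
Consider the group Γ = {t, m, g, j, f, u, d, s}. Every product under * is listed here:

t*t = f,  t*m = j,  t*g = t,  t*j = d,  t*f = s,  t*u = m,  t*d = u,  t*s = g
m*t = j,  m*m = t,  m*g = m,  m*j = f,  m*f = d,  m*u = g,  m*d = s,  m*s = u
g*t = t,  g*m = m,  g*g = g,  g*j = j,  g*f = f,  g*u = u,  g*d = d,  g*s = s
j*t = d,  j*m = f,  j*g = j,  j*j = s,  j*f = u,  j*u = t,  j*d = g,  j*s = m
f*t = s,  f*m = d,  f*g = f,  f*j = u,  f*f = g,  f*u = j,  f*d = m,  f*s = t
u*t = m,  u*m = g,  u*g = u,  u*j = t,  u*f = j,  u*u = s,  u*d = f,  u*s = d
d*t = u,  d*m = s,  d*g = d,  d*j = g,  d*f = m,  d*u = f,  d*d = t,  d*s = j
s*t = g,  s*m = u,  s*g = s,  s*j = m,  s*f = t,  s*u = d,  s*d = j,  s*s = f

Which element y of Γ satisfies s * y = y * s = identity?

t

First locate the identity: row g matches the header, so g is the identity.
Scan row s for g: s * t = g. Hence s^(-1) = t.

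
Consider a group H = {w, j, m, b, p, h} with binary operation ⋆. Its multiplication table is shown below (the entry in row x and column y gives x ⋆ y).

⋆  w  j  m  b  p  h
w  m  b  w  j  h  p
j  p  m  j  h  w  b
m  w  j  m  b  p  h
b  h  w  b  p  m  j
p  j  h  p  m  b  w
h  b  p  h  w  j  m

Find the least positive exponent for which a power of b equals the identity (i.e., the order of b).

The identity element is m (its row matches the header).
b^1 = b
b^2 = b ⋆ b = p
b^3 = p ⋆ b = m
The first power of b equal to the identity is b^3, so ord(b) = 3.

3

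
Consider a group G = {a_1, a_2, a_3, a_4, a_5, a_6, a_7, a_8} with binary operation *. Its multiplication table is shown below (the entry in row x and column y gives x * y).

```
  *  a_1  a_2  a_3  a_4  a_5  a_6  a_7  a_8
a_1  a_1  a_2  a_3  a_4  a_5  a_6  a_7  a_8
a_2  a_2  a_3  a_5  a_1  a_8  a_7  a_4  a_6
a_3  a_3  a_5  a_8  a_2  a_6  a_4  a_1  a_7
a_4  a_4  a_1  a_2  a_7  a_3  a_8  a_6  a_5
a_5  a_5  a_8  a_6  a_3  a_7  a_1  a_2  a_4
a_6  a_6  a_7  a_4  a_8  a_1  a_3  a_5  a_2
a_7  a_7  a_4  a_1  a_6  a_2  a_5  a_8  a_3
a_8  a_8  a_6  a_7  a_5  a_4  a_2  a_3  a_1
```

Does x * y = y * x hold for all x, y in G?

Check whether the table is symmetric across its main diagonal.
Every entry (row x, col y) equals the entry (row y, col x), so G is abelian.

Yes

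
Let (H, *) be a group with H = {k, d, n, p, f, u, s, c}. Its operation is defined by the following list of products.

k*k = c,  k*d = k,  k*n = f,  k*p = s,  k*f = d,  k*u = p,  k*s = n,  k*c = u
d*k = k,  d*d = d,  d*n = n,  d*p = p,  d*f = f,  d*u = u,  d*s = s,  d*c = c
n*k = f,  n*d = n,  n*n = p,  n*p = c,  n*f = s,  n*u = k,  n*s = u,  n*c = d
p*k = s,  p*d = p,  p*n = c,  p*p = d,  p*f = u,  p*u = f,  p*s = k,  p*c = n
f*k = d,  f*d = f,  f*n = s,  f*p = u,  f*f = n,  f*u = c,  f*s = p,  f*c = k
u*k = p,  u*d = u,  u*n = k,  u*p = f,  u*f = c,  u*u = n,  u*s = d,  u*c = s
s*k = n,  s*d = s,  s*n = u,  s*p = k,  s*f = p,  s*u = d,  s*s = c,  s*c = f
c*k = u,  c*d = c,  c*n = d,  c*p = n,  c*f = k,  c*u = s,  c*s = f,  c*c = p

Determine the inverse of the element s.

First locate the identity: row d matches the header, so d is the identity.
Scan row s for d: s * u = d. Hence s^(-1) = u.

u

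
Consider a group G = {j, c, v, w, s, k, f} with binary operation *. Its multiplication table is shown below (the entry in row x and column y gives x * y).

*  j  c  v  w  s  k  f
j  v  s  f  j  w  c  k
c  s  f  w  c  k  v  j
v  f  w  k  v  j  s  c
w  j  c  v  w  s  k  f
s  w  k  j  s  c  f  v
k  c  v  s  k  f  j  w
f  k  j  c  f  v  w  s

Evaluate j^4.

k

j^1 = j
j^2 = j * j = v
j^3 = v * j = f
j^4 = f * j = k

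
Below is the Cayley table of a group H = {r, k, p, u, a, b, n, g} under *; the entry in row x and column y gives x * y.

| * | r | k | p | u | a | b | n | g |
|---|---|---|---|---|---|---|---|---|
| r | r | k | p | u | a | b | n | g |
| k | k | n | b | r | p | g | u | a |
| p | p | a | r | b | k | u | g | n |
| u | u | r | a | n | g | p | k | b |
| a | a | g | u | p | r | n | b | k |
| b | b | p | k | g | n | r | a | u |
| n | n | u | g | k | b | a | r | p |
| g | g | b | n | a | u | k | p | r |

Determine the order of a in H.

The identity element is r (its row matches the header).
a^1 = a
a^2 = a * a = r
The first power of a equal to the identity is a^2, so ord(a) = 2.

2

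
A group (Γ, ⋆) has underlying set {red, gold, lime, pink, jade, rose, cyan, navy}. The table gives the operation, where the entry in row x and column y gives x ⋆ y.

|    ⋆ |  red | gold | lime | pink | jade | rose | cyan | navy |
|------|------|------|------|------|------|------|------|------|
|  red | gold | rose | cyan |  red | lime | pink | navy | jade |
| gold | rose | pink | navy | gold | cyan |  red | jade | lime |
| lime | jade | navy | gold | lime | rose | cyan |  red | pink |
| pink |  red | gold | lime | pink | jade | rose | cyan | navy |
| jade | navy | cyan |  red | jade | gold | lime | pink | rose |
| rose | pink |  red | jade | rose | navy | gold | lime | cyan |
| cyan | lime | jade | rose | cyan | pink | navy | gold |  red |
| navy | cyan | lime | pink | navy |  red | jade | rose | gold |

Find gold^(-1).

First locate the identity: row pink matches the header, so pink is the identity.
Scan row gold for pink: gold ⋆ gold = pink. Hence gold^(-1) = gold.

gold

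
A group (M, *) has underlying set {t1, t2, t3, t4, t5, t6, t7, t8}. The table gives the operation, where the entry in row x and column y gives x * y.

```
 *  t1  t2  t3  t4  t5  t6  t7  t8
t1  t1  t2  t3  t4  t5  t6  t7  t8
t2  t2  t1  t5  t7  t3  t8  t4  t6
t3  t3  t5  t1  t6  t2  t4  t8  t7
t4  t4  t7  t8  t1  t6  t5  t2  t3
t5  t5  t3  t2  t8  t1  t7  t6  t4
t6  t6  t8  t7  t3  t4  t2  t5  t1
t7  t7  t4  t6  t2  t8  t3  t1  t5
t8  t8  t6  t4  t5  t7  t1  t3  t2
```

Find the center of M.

{t1, t2}

An element z is central iff its row equals its column in the table.
For t5: t5 * t6 = t7 ≠ t4 = t6 * t5, so t5 ∉ Z.
Checking each element this way leaves Z(M) = {t1, t2}.
(Structurally, M here is isomorphic to the dihedral group D_4.)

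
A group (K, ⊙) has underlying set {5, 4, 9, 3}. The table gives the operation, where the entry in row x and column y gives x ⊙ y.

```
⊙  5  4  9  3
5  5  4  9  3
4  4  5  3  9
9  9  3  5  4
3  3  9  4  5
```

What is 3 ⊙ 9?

4

Read row 3, column 9: 3 ⊙ 9 = 4.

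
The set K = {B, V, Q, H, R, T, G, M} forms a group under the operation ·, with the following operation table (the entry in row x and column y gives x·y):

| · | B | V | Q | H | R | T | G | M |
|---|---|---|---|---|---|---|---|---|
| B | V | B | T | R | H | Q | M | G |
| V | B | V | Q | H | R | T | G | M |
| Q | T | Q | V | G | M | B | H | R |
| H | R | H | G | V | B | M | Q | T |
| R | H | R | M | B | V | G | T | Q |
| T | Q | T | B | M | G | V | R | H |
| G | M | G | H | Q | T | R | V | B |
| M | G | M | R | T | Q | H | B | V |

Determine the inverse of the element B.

B

First locate the identity: row V matches the header, so V is the identity.
Scan row B for V: B·B = V. Hence B^(-1) = B.
(Structurally, K here is isomorphic to the elementary abelian group (Z_2)^3.)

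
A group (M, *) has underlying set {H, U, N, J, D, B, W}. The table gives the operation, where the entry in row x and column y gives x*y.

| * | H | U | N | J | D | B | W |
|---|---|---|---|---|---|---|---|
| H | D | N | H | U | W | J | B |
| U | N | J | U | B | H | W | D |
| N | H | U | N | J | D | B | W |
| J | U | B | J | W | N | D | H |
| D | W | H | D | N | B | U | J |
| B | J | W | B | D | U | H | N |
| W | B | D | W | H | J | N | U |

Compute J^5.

J^1 = J
J^2 = J*J = W
J^3 = W*J = H
J^4 = H*J = U
J^5 = U*J = B
(Structurally, M here is isomorphic to the cyclic group Z_7.)

B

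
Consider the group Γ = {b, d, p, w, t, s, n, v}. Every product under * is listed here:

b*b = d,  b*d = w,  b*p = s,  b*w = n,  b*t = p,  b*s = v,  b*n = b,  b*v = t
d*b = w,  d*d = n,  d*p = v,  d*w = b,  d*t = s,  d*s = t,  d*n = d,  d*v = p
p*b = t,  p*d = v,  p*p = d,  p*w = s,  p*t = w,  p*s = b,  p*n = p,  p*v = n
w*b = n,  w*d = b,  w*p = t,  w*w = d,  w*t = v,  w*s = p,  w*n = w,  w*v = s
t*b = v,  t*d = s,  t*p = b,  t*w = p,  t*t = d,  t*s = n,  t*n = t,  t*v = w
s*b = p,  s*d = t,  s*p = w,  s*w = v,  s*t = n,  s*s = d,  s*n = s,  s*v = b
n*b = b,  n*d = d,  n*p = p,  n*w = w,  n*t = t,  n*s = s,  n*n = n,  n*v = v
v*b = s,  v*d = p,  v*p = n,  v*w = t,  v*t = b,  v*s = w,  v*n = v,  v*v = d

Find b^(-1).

First locate the identity: row n matches the header, so n is the identity.
Scan row b for n: b*w = n. Hence b^(-1) = w.

w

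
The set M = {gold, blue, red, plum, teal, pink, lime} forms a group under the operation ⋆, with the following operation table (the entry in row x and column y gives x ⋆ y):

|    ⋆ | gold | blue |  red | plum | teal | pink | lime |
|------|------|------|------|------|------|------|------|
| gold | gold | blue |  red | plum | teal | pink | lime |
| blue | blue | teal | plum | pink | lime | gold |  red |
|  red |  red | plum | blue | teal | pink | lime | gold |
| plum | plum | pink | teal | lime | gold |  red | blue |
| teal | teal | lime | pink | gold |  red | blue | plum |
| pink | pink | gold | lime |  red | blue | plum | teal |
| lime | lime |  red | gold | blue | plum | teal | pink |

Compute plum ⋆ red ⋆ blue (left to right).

lime

plum ⋆ red = teal
teal ⋆ blue = lime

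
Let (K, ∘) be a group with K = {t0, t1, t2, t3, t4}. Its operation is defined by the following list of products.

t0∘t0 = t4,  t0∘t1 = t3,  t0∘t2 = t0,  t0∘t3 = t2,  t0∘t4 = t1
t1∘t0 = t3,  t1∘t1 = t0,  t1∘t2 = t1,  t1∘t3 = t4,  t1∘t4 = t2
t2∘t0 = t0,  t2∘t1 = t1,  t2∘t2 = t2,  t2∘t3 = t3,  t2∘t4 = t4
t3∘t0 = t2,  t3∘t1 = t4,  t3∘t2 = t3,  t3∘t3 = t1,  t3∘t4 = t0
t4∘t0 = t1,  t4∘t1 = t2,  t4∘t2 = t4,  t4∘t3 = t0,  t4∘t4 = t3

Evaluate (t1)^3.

t1^1 = t1
t1^2 = t1 ∘ t1 = t0
t1^3 = t0 ∘ t1 = t3
(Structurally, K here is isomorphic to the cyclic group Z_5.)

t3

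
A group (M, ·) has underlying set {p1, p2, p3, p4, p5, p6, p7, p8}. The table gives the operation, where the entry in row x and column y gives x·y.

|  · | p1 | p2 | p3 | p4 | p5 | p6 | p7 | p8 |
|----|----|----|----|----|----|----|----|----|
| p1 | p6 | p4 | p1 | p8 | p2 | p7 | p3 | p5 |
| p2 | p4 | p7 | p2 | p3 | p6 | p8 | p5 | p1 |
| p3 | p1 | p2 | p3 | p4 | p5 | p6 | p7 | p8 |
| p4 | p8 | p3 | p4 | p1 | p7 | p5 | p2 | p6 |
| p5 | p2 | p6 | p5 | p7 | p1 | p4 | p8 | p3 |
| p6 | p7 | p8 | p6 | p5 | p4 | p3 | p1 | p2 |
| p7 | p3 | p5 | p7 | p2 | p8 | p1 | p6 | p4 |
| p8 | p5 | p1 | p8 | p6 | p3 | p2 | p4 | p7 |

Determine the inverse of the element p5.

p8

First locate the identity: row p3 matches the header, so p3 is the identity.
Scan row p5 for p3: p5·p8 = p3. Hence p5^(-1) = p8.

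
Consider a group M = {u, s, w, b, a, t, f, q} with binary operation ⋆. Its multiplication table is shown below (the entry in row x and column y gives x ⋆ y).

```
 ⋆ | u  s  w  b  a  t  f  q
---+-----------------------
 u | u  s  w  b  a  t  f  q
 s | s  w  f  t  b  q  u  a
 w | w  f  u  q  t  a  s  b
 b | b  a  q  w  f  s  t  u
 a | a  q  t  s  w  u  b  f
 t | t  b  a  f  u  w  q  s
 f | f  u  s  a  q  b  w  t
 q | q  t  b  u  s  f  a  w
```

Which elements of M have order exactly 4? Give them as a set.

{a, b, f, q, s, t}

Identity is u. Compute the order of each non-identity element by repeated multiplication:
  s: s → w → f → u  (order 4)
  w: w → u  (order 2)
  b: b → w → q → u  (order 4)
  a: a → w → t → u  (order 4)
  t: t → w → a → u  (order 4)
  f: f → w → s → u  (order 4)
  q: q → w → b → u  (order 4)
Elements of order 4: {a, b, f, q, s, t}.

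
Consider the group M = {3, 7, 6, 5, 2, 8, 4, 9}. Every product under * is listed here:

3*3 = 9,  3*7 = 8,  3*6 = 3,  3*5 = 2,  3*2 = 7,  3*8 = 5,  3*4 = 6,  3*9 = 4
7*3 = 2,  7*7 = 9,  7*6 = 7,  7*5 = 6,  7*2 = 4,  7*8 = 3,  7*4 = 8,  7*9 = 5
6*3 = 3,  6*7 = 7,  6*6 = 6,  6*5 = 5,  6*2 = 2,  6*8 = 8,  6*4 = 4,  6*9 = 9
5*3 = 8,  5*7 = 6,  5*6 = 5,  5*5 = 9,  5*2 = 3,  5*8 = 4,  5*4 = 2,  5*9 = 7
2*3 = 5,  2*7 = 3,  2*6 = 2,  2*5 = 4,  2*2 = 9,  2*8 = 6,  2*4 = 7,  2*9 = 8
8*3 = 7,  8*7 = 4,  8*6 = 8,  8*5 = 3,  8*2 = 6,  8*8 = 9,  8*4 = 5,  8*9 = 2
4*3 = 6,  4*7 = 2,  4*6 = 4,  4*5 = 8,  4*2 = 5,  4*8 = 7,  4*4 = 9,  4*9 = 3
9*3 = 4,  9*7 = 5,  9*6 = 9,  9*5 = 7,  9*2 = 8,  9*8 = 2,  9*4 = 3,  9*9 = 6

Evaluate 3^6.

9

3^1 = 3
3^2 = 3 * 3 = 9
3^3 = 9 * 3 = 4
3^4 = 4 * 3 = 6
3^5 = 6 * 3 = 3
3^6 = 3 * 3 = 9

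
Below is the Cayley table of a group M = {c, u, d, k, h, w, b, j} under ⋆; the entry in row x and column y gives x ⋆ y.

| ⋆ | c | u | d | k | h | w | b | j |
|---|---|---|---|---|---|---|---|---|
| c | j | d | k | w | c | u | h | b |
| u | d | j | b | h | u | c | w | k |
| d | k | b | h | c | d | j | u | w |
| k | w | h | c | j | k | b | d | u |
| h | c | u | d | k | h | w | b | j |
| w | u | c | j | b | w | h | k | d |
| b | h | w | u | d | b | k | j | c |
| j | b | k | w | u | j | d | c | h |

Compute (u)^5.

u^1 = u
u^2 = u ⋆ u = j
u^3 = j ⋆ u = k
u^4 = k ⋆ u = h
u^5 = h ⋆ u = u

u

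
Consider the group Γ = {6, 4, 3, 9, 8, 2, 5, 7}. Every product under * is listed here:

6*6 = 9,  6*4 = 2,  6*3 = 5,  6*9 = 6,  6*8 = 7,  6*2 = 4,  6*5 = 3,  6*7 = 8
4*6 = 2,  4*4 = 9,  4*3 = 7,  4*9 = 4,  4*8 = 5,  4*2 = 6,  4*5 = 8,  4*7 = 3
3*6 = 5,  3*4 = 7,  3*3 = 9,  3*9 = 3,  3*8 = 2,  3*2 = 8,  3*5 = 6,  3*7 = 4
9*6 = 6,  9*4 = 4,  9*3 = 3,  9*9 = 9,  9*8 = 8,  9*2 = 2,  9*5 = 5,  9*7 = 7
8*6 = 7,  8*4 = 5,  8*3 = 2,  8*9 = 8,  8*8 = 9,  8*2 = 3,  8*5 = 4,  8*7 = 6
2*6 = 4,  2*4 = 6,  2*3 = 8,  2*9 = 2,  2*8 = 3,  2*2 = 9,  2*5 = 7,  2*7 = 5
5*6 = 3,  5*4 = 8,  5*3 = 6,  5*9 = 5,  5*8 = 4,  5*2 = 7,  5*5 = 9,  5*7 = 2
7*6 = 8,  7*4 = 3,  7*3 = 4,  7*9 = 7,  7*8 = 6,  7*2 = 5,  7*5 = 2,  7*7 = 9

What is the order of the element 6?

2

The identity element is 9 (its row matches the header).
6^1 = 6
6^2 = 6 * 6 = 9
The first power of 6 equal to the identity is 6^2, so ord(6) = 2.
(Structurally, Γ here is isomorphic to the elementary abelian group (Z_2)^3.)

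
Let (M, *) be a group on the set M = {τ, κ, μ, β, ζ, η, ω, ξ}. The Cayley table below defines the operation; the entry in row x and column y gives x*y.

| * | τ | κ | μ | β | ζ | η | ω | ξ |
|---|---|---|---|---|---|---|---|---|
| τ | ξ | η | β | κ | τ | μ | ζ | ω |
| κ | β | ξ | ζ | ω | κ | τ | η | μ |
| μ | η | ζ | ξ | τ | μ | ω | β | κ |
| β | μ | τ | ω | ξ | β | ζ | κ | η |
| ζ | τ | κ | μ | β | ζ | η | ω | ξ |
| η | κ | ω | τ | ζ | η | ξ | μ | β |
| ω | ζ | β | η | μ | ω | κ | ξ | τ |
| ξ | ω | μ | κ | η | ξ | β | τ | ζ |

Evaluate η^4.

η^1 = η
η^2 = η*η = ξ
η^3 = ξ*η = β
η^4 = β*η = ζ
(Structurally, M here is isomorphic to the quaternion group Q_8.)

ζ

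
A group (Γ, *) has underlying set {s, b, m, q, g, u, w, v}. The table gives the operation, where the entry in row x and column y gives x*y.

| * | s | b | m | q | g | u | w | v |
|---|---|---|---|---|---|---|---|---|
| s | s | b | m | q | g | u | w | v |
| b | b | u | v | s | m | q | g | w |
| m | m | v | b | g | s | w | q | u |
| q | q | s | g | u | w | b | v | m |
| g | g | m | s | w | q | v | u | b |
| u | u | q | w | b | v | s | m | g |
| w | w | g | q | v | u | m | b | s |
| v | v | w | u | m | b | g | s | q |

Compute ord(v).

The identity element is s (its row matches the header).
v^1 = v
v^2 = v*v = q
v^3 = q*v = m
v^4 = m*v = u
v^5 = u*v = g
v^6 = g*v = b
v^7 = b*v = w
v^8 = w*v = s
The first power of v equal to the identity is v^8, so ord(v) = 8.

8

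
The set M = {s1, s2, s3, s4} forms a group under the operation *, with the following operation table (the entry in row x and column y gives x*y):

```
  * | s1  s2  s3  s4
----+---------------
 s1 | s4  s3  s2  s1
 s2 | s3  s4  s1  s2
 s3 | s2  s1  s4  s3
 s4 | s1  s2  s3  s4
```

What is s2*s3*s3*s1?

s3

s2*s3 = s1
s1*s3 = s2
s2*s1 = s3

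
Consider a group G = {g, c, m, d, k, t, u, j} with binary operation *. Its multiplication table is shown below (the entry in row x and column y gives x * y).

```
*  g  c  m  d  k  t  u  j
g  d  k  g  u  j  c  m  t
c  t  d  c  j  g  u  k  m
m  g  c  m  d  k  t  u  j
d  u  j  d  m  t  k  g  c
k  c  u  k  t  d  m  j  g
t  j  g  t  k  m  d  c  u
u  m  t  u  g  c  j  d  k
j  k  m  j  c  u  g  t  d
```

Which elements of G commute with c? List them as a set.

{c, d, j, m}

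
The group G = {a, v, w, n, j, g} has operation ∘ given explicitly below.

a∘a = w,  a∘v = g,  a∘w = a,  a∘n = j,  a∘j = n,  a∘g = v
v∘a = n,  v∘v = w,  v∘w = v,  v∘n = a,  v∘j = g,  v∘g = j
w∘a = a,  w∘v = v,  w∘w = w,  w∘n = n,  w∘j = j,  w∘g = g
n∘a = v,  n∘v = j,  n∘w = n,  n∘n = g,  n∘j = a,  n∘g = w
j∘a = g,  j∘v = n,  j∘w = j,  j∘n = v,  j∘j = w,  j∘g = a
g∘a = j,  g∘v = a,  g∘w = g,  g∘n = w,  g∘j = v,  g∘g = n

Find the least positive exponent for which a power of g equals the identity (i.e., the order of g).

3

The identity element is w (its row matches the header).
g^1 = g
g^2 = g ∘ g = n
g^3 = n ∘ g = w
The first power of g equal to the identity is g^3, so ord(g) = 3.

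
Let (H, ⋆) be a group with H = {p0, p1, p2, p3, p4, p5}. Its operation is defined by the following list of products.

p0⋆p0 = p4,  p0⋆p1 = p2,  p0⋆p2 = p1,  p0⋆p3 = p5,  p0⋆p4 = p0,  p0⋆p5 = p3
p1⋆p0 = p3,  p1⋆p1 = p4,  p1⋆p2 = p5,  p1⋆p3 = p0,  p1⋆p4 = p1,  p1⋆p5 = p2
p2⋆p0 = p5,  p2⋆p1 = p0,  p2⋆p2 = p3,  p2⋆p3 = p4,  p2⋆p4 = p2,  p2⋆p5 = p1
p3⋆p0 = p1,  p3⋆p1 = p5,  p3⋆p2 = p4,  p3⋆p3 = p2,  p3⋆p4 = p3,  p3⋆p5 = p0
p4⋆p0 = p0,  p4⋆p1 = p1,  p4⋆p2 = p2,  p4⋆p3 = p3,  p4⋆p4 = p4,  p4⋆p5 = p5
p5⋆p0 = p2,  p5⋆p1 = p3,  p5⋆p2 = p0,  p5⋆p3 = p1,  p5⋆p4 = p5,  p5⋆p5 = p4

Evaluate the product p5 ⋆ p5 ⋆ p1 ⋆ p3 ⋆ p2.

p1

p5 ⋆ p5 = p4
p4 ⋆ p1 = p1
p1 ⋆ p3 = p0
p0 ⋆ p2 = p1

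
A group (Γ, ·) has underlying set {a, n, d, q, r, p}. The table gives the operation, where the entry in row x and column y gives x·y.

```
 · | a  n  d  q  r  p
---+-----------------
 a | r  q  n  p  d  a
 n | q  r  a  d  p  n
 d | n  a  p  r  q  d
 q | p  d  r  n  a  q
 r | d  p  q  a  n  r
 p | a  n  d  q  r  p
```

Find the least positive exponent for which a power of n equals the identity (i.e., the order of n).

3

The identity element is p (its row matches the header).
n^1 = n
n^2 = n·n = r
n^3 = r·n = p
The first power of n equal to the identity is n^3, so ord(n) = 3.
(Structurally, Γ here is isomorphic to the cyclic group Z_6.)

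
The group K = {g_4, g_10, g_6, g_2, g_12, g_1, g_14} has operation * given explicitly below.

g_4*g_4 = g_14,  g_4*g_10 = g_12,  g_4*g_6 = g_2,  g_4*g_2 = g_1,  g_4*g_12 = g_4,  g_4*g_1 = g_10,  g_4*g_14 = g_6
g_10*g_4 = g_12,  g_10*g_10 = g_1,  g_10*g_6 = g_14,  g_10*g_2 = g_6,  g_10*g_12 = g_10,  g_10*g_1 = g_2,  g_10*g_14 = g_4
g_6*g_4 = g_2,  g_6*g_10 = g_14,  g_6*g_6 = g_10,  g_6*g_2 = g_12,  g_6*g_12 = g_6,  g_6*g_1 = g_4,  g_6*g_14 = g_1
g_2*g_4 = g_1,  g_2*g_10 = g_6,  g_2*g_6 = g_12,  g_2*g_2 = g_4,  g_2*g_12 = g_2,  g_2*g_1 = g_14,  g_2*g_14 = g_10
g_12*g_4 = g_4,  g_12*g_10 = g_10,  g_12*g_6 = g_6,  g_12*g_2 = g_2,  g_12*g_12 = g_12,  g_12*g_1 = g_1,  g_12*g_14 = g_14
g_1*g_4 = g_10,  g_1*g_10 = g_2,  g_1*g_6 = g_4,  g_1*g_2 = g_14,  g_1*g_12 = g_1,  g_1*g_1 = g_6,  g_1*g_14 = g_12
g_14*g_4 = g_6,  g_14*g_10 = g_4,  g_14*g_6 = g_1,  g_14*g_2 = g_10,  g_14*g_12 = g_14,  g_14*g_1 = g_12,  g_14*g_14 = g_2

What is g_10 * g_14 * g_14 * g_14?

g_1

g_10 * g_14 = g_4
g_4 * g_14 = g_6
g_6 * g_14 = g_1
(Structurally, K here is isomorphic to the cyclic group Z_7.)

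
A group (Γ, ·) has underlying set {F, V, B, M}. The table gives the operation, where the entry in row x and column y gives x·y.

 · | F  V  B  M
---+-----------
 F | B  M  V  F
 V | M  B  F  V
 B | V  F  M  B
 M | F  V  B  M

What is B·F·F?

M

B·F = V
V·F = M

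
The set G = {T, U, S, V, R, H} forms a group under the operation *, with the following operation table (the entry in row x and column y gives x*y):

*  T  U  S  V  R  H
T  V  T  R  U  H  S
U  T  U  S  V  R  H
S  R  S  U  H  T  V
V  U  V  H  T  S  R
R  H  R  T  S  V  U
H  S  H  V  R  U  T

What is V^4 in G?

V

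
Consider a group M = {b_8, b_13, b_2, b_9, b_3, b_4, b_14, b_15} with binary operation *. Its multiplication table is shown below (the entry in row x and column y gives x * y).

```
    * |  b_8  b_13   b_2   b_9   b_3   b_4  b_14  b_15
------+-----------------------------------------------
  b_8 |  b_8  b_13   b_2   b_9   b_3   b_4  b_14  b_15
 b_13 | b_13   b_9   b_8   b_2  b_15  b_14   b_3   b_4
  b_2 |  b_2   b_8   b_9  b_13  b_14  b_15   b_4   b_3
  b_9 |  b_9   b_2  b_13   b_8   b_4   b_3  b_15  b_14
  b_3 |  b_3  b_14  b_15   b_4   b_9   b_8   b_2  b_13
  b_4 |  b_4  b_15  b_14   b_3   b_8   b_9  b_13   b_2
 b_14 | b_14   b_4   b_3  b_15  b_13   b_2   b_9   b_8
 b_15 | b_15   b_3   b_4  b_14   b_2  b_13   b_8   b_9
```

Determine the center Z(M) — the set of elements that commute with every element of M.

An element z is central iff its row equals its column in the table.
For b_14: b_14 * b_3 = b_13 ≠ b_2 = b_3 * b_14, so b_14 ∉ Z.
Checking each element this way leaves Z(M) = {b_8, b_9}.

{b_8, b_9}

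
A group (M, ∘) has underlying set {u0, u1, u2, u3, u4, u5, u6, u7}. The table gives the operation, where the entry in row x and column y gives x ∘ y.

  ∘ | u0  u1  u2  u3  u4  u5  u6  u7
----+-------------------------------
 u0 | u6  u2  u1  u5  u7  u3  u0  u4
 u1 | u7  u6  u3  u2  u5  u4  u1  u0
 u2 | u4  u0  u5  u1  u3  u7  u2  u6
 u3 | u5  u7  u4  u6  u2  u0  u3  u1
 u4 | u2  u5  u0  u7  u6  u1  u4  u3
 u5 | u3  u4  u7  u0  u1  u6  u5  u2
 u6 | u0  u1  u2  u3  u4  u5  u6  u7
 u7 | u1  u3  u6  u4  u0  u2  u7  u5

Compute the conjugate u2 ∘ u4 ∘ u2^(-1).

u1

The identity is u6. In row u2, the entry u6 sits in column u7, so u2^(-1) = u7.
u2 ∘ u4 = u3
u3 ∘ u7 = u1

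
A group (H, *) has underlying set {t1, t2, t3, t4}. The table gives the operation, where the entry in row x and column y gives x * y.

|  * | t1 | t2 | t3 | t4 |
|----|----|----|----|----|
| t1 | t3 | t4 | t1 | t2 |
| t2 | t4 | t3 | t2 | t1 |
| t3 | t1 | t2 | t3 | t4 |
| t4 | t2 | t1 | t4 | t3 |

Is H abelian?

Check whether the table is symmetric across its main diagonal.
Every entry (row x, col y) equals the entry (row y, col x), so H is abelian.

Yes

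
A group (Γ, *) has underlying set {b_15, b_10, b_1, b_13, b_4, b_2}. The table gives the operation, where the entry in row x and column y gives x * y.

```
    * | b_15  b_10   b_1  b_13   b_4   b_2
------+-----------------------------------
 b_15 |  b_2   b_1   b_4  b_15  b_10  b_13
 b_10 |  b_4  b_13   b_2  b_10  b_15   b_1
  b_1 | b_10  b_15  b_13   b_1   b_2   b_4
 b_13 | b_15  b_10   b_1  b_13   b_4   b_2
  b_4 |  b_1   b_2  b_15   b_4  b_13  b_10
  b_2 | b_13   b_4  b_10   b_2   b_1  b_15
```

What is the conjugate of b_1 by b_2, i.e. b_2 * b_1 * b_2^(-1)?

b_4

The identity is b_13. In row b_2, the entry b_13 sits in column b_15, so b_2^(-1) = b_15.
b_2 * b_1 = b_10
b_10 * b_15 = b_4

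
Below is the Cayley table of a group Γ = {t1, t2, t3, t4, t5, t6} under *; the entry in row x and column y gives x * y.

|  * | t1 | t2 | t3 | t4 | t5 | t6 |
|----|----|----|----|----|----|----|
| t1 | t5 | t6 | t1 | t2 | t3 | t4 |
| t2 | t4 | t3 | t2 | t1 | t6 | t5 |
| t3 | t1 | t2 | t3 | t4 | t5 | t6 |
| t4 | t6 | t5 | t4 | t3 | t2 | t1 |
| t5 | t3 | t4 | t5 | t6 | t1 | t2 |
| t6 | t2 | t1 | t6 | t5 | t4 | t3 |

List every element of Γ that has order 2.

{t2, t4, t6}

Identity is t3. Compute the order of each non-identity element by repeated multiplication:
  t1: t1 → t5 → t3  (order 3)
  t2: t2 → t3  (order 2)
  t4: t4 → t3  (order 2)
  t5: t5 → t1 → t3  (order 3)
  t6: t6 → t3  (order 2)
Elements of order 2: {t2, t4, t6}.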